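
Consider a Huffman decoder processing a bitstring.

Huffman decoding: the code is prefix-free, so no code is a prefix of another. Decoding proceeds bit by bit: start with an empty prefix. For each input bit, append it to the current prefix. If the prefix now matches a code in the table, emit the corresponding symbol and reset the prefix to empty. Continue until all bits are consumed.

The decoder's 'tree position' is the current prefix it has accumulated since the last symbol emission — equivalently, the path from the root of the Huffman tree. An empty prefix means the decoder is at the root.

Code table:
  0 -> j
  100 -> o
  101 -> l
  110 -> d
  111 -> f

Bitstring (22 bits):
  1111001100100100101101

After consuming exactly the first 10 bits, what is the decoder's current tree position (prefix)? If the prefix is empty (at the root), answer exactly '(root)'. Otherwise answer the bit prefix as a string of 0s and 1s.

Answer: (root)

Derivation:
Bit 0: prefix='1' (no match yet)
Bit 1: prefix='11' (no match yet)
Bit 2: prefix='111' -> emit 'f', reset
Bit 3: prefix='1' (no match yet)
Bit 4: prefix='10' (no match yet)
Bit 5: prefix='100' -> emit 'o', reset
Bit 6: prefix='1' (no match yet)
Bit 7: prefix='11' (no match yet)
Bit 8: prefix='110' -> emit 'd', reset
Bit 9: prefix='0' -> emit 'j', reset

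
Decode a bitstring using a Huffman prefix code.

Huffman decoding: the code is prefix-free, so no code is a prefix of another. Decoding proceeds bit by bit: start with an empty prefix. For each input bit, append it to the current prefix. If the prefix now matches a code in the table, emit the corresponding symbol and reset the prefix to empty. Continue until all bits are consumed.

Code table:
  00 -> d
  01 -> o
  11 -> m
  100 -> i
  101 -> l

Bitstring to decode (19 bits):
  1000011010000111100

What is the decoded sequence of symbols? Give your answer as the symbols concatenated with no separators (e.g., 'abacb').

Bit 0: prefix='1' (no match yet)
Bit 1: prefix='10' (no match yet)
Bit 2: prefix='100' -> emit 'i', reset
Bit 3: prefix='0' (no match yet)
Bit 4: prefix='00' -> emit 'd', reset
Bit 5: prefix='1' (no match yet)
Bit 6: prefix='11' -> emit 'm', reset
Bit 7: prefix='0' (no match yet)
Bit 8: prefix='01' -> emit 'o', reset
Bit 9: prefix='0' (no match yet)
Bit 10: prefix='00' -> emit 'd', reset
Bit 11: prefix='0' (no match yet)
Bit 12: prefix='00' -> emit 'd', reset
Bit 13: prefix='1' (no match yet)
Bit 14: prefix='11' -> emit 'm', reset
Bit 15: prefix='1' (no match yet)
Bit 16: prefix='11' -> emit 'm', reset
Bit 17: prefix='0' (no match yet)
Bit 18: prefix='00' -> emit 'd', reset

Answer: idmoddmmd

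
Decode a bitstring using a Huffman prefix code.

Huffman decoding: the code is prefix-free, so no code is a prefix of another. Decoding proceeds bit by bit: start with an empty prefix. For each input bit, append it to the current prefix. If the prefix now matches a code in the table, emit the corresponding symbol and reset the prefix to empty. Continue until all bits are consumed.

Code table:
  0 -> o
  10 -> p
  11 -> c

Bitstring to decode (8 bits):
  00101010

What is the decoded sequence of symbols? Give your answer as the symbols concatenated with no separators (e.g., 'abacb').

Bit 0: prefix='0' -> emit 'o', reset
Bit 1: prefix='0' -> emit 'o', reset
Bit 2: prefix='1' (no match yet)
Bit 3: prefix='10' -> emit 'p', reset
Bit 4: prefix='1' (no match yet)
Bit 5: prefix='10' -> emit 'p', reset
Bit 6: prefix='1' (no match yet)
Bit 7: prefix='10' -> emit 'p', reset

Answer: ooppp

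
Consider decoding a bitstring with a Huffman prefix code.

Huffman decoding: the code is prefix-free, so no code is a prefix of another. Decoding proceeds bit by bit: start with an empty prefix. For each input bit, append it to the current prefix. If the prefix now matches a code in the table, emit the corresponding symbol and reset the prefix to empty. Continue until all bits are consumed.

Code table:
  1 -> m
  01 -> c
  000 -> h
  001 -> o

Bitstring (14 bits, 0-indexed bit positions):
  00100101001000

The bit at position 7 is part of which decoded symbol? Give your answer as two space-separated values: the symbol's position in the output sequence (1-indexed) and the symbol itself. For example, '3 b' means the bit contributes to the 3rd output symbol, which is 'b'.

Bit 0: prefix='0' (no match yet)
Bit 1: prefix='00' (no match yet)
Bit 2: prefix='001' -> emit 'o', reset
Bit 3: prefix='0' (no match yet)
Bit 4: prefix='00' (no match yet)
Bit 5: prefix='001' -> emit 'o', reset
Bit 6: prefix='0' (no match yet)
Bit 7: prefix='01' -> emit 'c', reset
Bit 8: prefix='0' (no match yet)
Bit 9: prefix='00' (no match yet)
Bit 10: prefix='001' -> emit 'o', reset
Bit 11: prefix='0' (no match yet)

Answer: 3 c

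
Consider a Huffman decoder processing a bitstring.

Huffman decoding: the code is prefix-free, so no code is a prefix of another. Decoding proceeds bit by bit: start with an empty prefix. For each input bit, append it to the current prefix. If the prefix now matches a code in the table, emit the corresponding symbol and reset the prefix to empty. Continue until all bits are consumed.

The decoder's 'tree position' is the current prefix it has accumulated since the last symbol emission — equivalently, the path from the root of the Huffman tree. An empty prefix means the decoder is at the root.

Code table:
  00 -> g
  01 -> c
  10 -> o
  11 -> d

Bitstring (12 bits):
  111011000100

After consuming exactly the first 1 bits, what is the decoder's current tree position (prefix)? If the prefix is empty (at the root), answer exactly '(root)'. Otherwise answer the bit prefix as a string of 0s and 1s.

Bit 0: prefix='1' (no match yet)

Answer: 1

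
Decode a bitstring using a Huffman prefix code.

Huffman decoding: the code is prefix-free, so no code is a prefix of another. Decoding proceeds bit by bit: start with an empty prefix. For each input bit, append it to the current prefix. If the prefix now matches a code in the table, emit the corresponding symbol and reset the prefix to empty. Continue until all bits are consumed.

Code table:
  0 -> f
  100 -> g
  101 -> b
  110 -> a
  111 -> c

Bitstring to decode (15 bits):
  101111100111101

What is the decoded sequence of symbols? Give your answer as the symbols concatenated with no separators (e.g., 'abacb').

Bit 0: prefix='1' (no match yet)
Bit 1: prefix='10' (no match yet)
Bit 2: prefix='101' -> emit 'b', reset
Bit 3: prefix='1' (no match yet)
Bit 4: prefix='11' (no match yet)
Bit 5: prefix='111' -> emit 'c', reset
Bit 6: prefix='1' (no match yet)
Bit 7: prefix='10' (no match yet)
Bit 8: prefix='100' -> emit 'g', reset
Bit 9: prefix='1' (no match yet)
Bit 10: prefix='11' (no match yet)
Bit 11: prefix='111' -> emit 'c', reset
Bit 12: prefix='1' (no match yet)
Bit 13: prefix='10' (no match yet)
Bit 14: prefix='101' -> emit 'b', reset

Answer: bcgcb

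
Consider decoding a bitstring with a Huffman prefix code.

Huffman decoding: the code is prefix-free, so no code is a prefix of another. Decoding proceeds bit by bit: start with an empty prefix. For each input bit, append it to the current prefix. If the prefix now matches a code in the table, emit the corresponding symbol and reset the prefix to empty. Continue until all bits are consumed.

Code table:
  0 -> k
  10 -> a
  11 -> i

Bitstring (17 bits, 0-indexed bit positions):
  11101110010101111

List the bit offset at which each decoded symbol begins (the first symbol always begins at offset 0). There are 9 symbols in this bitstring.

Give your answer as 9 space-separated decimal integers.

Bit 0: prefix='1' (no match yet)
Bit 1: prefix='11' -> emit 'i', reset
Bit 2: prefix='1' (no match yet)
Bit 3: prefix='10' -> emit 'a', reset
Bit 4: prefix='1' (no match yet)
Bit 5: prefix='11' -> emit 'i', reset
Bit 6: prefix='1' (no match yet)
Bit 7: prefix='10' -> emit 'a', reset
Bit 8: prefix='0' -> emit 'k', reset
Bit 9: prefix='1' (no match yet)
Bit 10: prefix='10' -> emit 'a', reset
Bit 11: prefix='1' (no match yet)
Bit 12: prefix='10' -> emit 'a', reset
Bit 13: prefix='1' (no match yet)
Bit 14: prefix='11' -> emit 'i', reset
Bit 15: prefix='1' (no match yet)
Bit 16: prefix='11' -> emit 'i', reset

Answer: 0 2 4 6 8 9 11 13 15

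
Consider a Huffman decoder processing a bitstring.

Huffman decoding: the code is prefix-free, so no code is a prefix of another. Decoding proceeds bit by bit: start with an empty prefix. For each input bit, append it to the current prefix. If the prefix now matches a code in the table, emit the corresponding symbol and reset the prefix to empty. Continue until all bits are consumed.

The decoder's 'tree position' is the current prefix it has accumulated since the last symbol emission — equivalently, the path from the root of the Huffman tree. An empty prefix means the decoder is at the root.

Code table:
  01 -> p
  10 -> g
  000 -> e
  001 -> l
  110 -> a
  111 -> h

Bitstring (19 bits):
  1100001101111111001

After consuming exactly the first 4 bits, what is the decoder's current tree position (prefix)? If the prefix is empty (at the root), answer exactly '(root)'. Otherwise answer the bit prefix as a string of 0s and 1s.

Bit 0: prefix='1' (no match yet)
Bit 1: prefix='11' (no match yet)
Bit 2: prefix='110' -> emit 'a', reset
Bit 3: prefix='0' (no match yet)

Answer: 0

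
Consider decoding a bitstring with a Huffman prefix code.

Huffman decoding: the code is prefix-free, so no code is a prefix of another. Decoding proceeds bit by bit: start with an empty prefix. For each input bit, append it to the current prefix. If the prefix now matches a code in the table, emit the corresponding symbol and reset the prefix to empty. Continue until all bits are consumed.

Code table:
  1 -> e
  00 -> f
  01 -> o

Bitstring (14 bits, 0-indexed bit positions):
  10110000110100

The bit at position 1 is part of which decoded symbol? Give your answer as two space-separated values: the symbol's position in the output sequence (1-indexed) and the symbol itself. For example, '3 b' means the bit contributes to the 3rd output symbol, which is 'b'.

Bit 0: prefix='1' -> emit 'e', reset
Bit 1: prefix='0' (no match yet)
Bit 2: prefix='01' -> emit 'o', reset
Bit 3: prefix='1' -> emit 'e', reset
Bit 4: prefix='0' (no match yet)
Bit 5: prefix='00' -> emit 'f', reset

Answer: 2 o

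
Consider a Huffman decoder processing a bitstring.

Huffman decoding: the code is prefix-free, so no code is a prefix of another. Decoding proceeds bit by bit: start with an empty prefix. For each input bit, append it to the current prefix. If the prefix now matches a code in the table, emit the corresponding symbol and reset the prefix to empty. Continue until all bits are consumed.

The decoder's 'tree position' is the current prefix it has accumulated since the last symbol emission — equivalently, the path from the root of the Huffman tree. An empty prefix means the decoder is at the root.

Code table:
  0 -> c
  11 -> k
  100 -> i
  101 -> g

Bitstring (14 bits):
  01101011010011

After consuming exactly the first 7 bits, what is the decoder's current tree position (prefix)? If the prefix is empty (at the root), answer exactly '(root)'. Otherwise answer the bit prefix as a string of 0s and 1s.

Bit 0: prefix='0' -> emit 'c', reset
Bit 1: prefix='1' (no match yet)
Bit 2: prefix='11' -> emit 'k', reset
Bit 3: prefix='0' -> emit 'c', reset
Bit 4: prefix='1' (no match yet)
Bit 5: prefix='10' (no match yet)
Bit 6: prefix='101' -> emit 'g', reset

Answer: (root)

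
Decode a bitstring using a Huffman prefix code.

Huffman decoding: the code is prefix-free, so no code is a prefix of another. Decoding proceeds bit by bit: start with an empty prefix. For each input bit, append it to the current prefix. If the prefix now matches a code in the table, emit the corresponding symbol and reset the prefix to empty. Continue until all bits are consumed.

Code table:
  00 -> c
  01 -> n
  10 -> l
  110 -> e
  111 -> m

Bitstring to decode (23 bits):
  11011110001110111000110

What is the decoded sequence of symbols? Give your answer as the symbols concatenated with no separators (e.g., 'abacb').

Bit 0: prefix='1' (no match yet)
Bit 1: prefix='11' (no match yet)
Bit 2: prefix='110' -> emit 'e', reset
Bit 3: prefix='1' (no match yet)
Bit 4: prefix='11' (no match yet)
Bit 5: prefix='111' -> emit 'm', reset
Bit 6: prefix='1' (no match yet)
Bit 7: prefix='10' -> emit 'l', reset
Bit 8: prefix='0' (no match yet)
Bit 9: prefix='00' -> emit 'c', reset
Bit 10: prefix='1' (no match yet)
Bit 11: prefix='11' (no match yet)
Bit 12: prefix='111' -> emit 'm', reset
Bit 13: prefix='0' (no match yet)
Bit 14: prefix='01' -> emit 'n', reset
Bit 15: prefix='1' (no match yet)
Bit 16: prefix='11' (no match yet)
Bit 17: prefix='110' -> emit 'e', reset
Bit 18: prefix='0' (no match yet)
Bit 19: prefix='00' -> emit 'c', reset
Bit 20: prefix='1' (no match yet)
Bit 21: prefix='11' (no match yet)
Bit 22: prefix='110' -> emit 'e', reset

Answer: emlcmnece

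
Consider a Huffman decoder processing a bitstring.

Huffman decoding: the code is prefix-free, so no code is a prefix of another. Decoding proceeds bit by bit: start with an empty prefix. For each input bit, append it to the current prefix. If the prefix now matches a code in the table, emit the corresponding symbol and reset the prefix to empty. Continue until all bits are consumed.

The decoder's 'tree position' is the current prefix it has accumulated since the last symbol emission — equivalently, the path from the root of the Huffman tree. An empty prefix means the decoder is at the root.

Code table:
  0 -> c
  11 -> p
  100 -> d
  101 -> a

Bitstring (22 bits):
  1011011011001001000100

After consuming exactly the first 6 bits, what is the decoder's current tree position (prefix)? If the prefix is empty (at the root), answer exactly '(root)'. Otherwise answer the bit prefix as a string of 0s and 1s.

Bit 0: prefix='1' (no match yet)
Bit 1: prefix='10' (no match yet)
Bit 2: prefix='101' -> emit 'a', reset
Bit 3: prefix='1' (no match yet)
Bit 4: prefix='10' (no match yet)
Bit 5: prefix='101' -> emit 'a', reset

Answer: (root)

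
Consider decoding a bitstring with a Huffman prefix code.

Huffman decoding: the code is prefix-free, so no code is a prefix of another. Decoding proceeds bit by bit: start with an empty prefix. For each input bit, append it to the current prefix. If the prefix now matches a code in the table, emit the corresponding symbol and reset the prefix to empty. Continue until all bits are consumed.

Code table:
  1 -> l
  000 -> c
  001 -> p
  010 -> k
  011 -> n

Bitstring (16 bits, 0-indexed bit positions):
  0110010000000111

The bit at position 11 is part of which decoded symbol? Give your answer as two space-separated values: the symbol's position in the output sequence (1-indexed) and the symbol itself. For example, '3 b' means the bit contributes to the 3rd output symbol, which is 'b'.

Answer: 4 c

Derivation:
Bit 0: prefix='0' (no match yet)
Bit 1: prefix='01' (no match yet)
Bit 2: prefix='011' -> emit 'n', reset
Bit 3: prefix='0' (no match yet)
Bit 4: prefix='00' (no match yet)
Bit 5: prefix='001' -> emit 'p', reset
Bit 6: prefix='0' (no match yet)
Bit 7: prefix='00' (no match yet)
Bit 8: prefix='000' -> emit 'c', reset
Bit 9: prefix='0' (no match yet)
Bit 10: prefix='00' (no match yet)
Bit 11: prefix='000' -> emit 'c', reset
Bit 12: prefix='0' (no match yet)
Bit 13: prefix='01' (no match yet)
Bit 14: prefix='011' -> emit 'n', reset
Bit 15: prefix='1' -> emit 'l', reset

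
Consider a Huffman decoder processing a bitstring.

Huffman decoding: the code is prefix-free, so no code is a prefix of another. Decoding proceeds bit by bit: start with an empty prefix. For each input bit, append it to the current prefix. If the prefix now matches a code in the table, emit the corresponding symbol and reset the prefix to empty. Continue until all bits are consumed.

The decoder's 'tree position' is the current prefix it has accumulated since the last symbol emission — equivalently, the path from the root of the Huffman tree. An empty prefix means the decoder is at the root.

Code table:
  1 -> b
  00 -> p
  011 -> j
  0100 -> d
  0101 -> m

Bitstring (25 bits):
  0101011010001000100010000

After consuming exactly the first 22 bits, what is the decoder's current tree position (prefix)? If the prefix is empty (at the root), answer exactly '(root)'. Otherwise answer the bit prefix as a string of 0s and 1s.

Bit 0: prefix='0' (no match yet)
Bit 1: prefix='01' (no match yet)
Bit 2: prefix='010' (no match yet)
Bit 3: prefix='0101' -> emit 'm', reset
Bit 4: prefix='0' (no match yet)
Bit 5: prefix='01' (no match yet)
Bit 6: prefix='011' -> emit 'j', reset
Bit 7: prefix='0' (no match yet)
Bit 8: prefix='01' (no match yet)
Bit 9: prefix='010' (no match yet)
Bit 10: prefix='0100' -> emit 'd', reset
Bit 11: prefix='0' (no match yet)
Bit 12: prefix='01' (no match yet)
Bit 13: prefix='010' (no match yet)
Bit 14: prefix='0100' -> emit 'd', reset
Bit 15: prefix='0' (no match yet)
Bit 16: prefix='01' (no match yet)
Bit 17: prefix='010' (no match yet)
Bit 18: prefix='0100' -> emit 'd', reset
Bit 19: prefix='0' (no match yet)
Bit 20: prefix='01' (no match yet)
Bit 21: prefix='010' (no match yet)

Answer: 010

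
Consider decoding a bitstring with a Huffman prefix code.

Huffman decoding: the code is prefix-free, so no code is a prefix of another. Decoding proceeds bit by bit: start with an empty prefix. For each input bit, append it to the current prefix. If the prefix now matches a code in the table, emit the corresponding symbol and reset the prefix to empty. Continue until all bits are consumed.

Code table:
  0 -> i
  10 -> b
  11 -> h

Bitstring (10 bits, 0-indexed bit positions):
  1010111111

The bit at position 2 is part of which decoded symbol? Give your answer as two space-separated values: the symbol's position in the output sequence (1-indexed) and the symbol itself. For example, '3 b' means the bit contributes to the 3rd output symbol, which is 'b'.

Bit 0: prefix='1' (no match yet)
Bit 1: prefix='10' -> emit 'b', reset
Bit 2: prefix='1' (no match yet)
Bit 3: prefix='10' -> emit 'b', reset
Bit 4: prefix='1' (no match yet)
Bit 5: prefix='11' -> emit 'h', reset
Bit 6: prefix='1' (no match yet)

Answer: 2 b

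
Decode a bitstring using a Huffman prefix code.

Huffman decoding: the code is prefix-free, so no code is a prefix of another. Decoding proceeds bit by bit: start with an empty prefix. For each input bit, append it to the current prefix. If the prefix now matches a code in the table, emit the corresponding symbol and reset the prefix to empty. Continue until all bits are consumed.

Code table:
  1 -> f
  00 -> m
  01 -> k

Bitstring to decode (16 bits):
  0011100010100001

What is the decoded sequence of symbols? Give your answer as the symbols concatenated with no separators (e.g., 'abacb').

Answer: mfffmkkmmf

Derivation:
Bit 0: prefix='0' (no match yet)
Bit 1: prefix='00' -> emit 'm', reset
Bit 2: prefix='1' -> emit 'f', reset
Bit 3: prefix='1' -> emit 'f', reset
Bit 4: prefix='1' -> emit 'f', reset
Bit 5: prefix='0' (no match yet)
Bit 6: prefix='00' -> emit 'm', reset
Bit 7: prefix='0' (no match yet)
Bit 8: prefix='01' -> emit 'k', reset
Bit 9: prefix='0' (no match yet)
Bit 10: prefix='01' -> emit 'k', reset
Bit 11: prefix='0' (no match yet)
Bit 12: prefix='00' -> emit 'm', reset
Bit 13: prefix='0' (no match yet)
Bit 14: prefix='00' -> emit 'm', reset
Bit 15: prefix='1' -> emit 'f', reset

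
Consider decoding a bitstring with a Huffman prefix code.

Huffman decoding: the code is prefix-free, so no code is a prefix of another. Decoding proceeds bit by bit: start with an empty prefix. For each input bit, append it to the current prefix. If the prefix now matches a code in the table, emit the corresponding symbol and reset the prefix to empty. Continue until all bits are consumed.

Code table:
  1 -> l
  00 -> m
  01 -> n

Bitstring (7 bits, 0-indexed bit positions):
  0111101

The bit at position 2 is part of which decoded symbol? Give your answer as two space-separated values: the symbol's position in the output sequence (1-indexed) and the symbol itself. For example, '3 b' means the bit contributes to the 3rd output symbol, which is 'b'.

Bit 0: prefix='0' (no match yet)
Bit 1: prefix='01' -> emit 'n', reset
Bit 2: prefix='1' -> emit 'l', reset
Bit 3: prefix='1' -> emit 'l', reset
Bit 4: prefix='1' -> emit 'l', reset
Bit 5: prefix='0' (no match yet)
Bit 6: prefix='01' -> emit 'n', reset

Answer: 2 l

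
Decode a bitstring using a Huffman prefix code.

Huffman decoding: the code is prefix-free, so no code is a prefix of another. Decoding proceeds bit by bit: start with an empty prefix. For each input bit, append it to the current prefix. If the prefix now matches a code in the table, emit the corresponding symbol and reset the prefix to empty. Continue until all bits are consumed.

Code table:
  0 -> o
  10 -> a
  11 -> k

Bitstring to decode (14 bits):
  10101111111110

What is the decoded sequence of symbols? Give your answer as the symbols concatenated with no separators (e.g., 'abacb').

Answer: aakkkka

Derivation:
Bit 0: prefix='1' (no match yet)
Bit 1: prefix='10' -> emit 'a', reset
Bit 2: prefix='1' (no match yet)
Bit 3: prefix='10' -> emit 'a', reset
Bit 4: prefix='1' (no match yet)
Bit 5: prefix='11' -> emit 'k', reset
Bit 6: prefix='1' (no match yet)
Bit 7: prefix='11' -> emit 'k', reset
Bit 8: prefix='1' (no match yet)
Bit 9: prefix='11' -> emit 'k', reset
Bit 10: prefix='1' (no match yet)
Bit 11: prefix='11' -> emit 'k', reset
Bit 12: prefix='1' (no match yet)
Bit 13: prefix='10' -> emit 'a', reset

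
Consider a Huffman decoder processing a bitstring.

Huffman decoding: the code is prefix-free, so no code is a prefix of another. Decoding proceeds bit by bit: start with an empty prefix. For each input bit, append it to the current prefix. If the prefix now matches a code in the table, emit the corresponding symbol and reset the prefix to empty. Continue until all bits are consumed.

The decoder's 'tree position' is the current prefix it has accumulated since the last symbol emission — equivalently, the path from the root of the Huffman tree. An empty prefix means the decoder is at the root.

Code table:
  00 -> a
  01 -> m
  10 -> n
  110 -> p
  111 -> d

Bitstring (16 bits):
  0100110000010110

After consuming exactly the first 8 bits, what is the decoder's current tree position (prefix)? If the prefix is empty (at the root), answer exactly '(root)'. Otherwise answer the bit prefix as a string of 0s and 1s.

Answer: 0

Derivation:
Bit 0: prefix='0' (no match yet)
Bit 1: prefix='01' -> emit 'm', reset
Bit 2: prefix='0' (no match yet)
Bit 3: prefix='00' -> emit 'a', reset
Bit 4: prefix='1' (no match yet)
Bit 5: prefix='11' (no match yet)
Bit 6: prefix='110' -> emit 'p', reset
Bit 7: prefix='0' (no match yet)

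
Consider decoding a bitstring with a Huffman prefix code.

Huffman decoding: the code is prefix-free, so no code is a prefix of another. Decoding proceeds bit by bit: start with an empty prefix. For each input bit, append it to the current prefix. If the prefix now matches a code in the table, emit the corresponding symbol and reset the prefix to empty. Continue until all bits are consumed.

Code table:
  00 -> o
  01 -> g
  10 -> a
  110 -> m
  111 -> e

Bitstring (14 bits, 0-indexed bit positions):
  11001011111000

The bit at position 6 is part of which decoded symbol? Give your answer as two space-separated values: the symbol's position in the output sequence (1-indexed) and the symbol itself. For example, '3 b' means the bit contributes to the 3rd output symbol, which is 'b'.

Bit 0: prefix='1' (no match yet)
Bit 1: prefix='11' (no match yet)
Bit 2: prefix='110' -> emit 'm', reset
Bit 3: prefix='0' (no match yet)
Bit 4: prefix='01' -> emit 'g', reset
Bit 5: prefix='0' (no match yet)
Bit 6: prefix='01' -> emit 'g', reset
Bit 7: prefix='1' (no match yet)
Bit 8: prefix='11' (no match yet)
Bit 9: prefix='111' -> emit 'e', reset
Bit 10: prefix='1' (no match yet)

Answer: 3 g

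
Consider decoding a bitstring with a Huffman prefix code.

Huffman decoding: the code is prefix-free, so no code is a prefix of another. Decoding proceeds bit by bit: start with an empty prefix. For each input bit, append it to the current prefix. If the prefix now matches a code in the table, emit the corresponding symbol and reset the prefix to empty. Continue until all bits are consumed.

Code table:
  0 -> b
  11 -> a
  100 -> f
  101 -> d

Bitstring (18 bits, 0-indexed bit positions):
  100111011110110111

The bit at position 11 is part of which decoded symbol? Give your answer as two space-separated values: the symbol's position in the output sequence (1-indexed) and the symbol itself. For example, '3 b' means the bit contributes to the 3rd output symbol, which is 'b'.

Answer: 5 d

Derivation:
Bit 0: prefix='1' (no match yet)
Bit 1: prefix='10' (no match yet)
Bit 2: prefix='100' -> emit 'f', reset
Bit 3: prefix='1' (no match yet)
Bit 4: prefix='11' -> emit 'a', reset
Bit 5: prefix='1' (no match yet)
Bit 6: prefix='10' (no match yet)
Bit 7: prefix='101' -> emit 'd', reset
Bit 8: prefix='1' (no match yet)
Bit 9: prefix='11' -> emit 'a', reset
Bit 10: prefix='1' (no match yet)
Bit 11: prefix='10' (no match yet)
Bit 12: prefix='101' -> emit 'd', reset
Bit 13: prefix='1' (no match yet)
Bit 14: prefix='10' (no match yet)
Bit 15: prefix='101' -> emit 'd', reset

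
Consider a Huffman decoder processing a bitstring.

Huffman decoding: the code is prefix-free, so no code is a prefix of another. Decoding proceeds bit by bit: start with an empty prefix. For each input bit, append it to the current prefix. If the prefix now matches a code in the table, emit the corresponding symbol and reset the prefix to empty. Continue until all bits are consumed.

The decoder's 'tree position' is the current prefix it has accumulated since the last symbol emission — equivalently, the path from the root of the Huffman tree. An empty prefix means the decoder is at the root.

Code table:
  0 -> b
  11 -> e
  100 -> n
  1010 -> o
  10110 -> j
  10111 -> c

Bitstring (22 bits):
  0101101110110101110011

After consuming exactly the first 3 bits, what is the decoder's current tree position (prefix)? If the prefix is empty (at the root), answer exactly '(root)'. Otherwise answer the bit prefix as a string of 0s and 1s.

Answer: 10

Derivation:
Bit 0: prefix='0' -> emit 'b', reset
Bit 1: prefix='1' (no match yet)
Bit 2: prefix='10' (no match yet)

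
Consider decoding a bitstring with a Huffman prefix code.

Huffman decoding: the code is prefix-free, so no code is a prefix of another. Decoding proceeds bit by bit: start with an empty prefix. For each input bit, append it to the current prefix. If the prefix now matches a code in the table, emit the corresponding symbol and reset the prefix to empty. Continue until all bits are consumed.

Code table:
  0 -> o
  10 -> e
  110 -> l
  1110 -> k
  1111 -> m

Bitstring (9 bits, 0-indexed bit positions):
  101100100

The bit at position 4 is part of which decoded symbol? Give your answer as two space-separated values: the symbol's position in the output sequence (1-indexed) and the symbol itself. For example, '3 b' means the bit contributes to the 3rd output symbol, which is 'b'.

Answer: 2 l

Derivation:
Bit 0: prefix='1' (no match yet)
Bit 1: prefix='10' -> emit 'e', reset
Bit 2: prefix='1' (no match yet)
Bit 3: prefix='11' (no match yet)
Bit 4: prefix='110' -> emit 'l', reset
Bit 5: prefix='0' -> emit 'o', reset
Bit 6: prefix='1' (no match yet)
Bit 7: prefix='10' -> emit 'e', reset
Bit 8: prefix='0' -> emit 'o', reset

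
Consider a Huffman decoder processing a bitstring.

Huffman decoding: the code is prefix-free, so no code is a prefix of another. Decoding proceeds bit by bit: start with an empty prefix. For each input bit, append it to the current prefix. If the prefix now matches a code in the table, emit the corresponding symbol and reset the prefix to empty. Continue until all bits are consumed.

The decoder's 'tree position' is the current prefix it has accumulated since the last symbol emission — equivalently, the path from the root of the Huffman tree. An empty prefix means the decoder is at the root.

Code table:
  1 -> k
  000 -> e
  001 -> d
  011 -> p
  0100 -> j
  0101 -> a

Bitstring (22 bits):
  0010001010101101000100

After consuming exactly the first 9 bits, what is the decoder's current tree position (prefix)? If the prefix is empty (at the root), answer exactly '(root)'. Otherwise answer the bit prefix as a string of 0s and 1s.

Bit 0: prefix='0' (no match yet)
Bit 1: prefix='00' (no match yet)
Bit 2: prefix='001' -> emit 'd', reset
Bit 3: prefix='0' (no match yet)
Bit 4: prefix='00' (no match yet)
Bit 5: prefix='000' -> emit 'e', reset
Bit 6: prefix='1' -> emit 'k', reset
Bit 7: prefix='0' (no match yet)
Bit 8: prefix='01' (no match yet)

Answer: 01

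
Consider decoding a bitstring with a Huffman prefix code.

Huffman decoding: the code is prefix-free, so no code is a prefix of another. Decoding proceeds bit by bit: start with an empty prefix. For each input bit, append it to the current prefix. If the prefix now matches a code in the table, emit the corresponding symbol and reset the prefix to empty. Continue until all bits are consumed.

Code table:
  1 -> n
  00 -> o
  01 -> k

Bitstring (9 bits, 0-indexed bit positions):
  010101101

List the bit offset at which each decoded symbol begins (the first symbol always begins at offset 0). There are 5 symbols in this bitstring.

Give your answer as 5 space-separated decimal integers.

Answer: 0 2 4 6 7

Derivation:
Bit 0: prefix='0' (no match yet)
Bit 1: prefix='01' -> emit 'k', reset
Bit 2: prefix='0' (no match yet)
Bit 3: prefix='01' -> emit 'k', reset
Bit 4: prefix='0' (no match yet)
Bit 5: prefix='01' -> emit 'k', reset
Bit 6: prefix='1' -> emit 'n', reset
Bit 7: prefix='0' (no match yet)
Bit 8: prefix='01' -> emit 'k', reset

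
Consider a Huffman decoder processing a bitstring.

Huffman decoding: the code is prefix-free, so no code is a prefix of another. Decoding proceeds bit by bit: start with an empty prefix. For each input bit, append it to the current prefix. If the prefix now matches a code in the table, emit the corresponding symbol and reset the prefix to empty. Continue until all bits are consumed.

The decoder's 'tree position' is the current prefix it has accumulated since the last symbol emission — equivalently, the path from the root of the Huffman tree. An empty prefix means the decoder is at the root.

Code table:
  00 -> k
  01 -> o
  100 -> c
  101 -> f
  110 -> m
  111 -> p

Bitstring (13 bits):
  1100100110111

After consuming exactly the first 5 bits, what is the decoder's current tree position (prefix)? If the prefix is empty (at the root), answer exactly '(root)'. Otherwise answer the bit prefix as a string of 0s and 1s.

Bit 0: prefix='1' (no match yet)
Bit 1: prefix='11' (no match yet)
Bit 2: prefix='110' -> emit 'm', reset
Bit 3: prefix='0' (no match yet)
Bit 4: prefix='01' -> emit 'o', reset

Answer: (root)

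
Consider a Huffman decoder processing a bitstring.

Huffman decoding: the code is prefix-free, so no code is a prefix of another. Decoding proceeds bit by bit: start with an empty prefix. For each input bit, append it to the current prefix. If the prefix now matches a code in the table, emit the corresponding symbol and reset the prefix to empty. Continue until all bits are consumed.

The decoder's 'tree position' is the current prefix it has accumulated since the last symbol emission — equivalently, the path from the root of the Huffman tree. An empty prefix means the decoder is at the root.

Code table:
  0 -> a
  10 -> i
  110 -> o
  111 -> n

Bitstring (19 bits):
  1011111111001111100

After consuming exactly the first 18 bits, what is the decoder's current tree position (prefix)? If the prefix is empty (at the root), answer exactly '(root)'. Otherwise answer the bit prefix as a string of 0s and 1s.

Answer: (root)

Derivation:
Bit 0: prefix='1' (no match yet)
Bit 1: prefix='10' -> emit 'i', reset
Bit 2: prefix='1' (no match yet)
Bit 3: prefix='11' (no match yet)
Bit 4: prefix='111' -> emit 'n', reset
Bit 5: prefix='1' (no match yet)
Bit 6: prefix='11' (no match yet)
Bit 7: prefix='111' -> emit 'n', reset
Bit 8: prefix='1' (no match yet)
Bit 9: prefix='11' (no match yet)
Bit 10: prefix='110' -> emit 'o', reset
Bit 11: prefix='0' -> emit 'a', reset
Bit 12: prefix='1' (no match yet)
Bit 13: prefix='11' (no match yet)
Bit 14: prefix='111' -> emit 'n', reset
Bit 15: prefix='1' (no match yet)
Bit 16: prefix='11' (no match yet)
Bit 17: prefix='110' -> emit 'o', reset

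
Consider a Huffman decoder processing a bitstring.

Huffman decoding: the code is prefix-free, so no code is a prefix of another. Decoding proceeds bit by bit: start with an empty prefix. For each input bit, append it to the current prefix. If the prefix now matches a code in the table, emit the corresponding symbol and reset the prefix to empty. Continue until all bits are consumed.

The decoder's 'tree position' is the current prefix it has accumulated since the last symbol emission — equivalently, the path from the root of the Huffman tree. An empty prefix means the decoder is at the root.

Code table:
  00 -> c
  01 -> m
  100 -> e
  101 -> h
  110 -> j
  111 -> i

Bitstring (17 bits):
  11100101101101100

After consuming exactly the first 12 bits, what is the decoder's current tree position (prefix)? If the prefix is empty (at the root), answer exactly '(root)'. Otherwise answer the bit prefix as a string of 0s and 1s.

Answer: 1

Derivation:
Bit 0: prefix='1' (no match yet)
Bit 1: prefix='11' (no match yet)
Bit 2: prefix='111' -> emit 'i', reset
Bit 3: prefix='0' (no match yet)
Bit 4: prefix='00' -> emit 'c', reset
Bit 5: prefix='1' (no match yet)
Bit 6: prefix='10' (no match yet)
Bit 7: prefix='101' -> emit 'h', reset
Bit 8: prefix='1' (no match yet)
Bit 9: prefix='10' (no match yet)
Bit 10: prefix='101' -> emit 'h', reset
Bit 11: prefix='1' (no match yet)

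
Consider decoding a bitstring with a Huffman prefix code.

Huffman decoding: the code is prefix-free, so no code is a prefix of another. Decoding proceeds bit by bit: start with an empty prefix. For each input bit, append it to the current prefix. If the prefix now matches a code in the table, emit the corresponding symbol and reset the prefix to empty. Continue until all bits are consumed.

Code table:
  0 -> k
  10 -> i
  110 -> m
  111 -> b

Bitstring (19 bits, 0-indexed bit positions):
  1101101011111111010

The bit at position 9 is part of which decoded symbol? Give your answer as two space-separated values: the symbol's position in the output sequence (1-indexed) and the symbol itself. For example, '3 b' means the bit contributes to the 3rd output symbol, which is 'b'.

Bit 0: prefix='1' (no match yet)
Bit 1: prefix='11' (no match yet)
Bit 2: prefix='110' -> emit 'm', reset
Bit 3: prefix='1' (no match yet)
Bit 4: prefix='11' (no match yet)
Bit 5: prefix='110' -> emit 'm', reset
Bit 6: prefix='1' (no match yet)
Bit 7: prefix='10' -> emit 'i', reset
Bit 8: prefix='1' (no match yet)
Bit 9: prefix='11' (no match yet)
Bit 10: prefix='111' -> emit 'b', reset
Bit 11: prefix='1' (no match yet)
Bit 12: prefix='11' (no match yet)
Bit 13: prefix='111' -> emit 'b', reset

Answer: 4 b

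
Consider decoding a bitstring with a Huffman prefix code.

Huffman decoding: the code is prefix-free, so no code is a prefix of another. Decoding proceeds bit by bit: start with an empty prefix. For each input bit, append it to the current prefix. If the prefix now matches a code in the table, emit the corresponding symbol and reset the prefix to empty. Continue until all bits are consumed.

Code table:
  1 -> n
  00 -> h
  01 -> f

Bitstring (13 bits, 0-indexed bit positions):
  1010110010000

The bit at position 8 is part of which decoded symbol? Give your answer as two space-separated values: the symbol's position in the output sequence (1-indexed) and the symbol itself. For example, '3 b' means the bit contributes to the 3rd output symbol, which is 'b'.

Answer: 6 n

Derivation:
Bit 0: prefix='1' -> emit 'n', reset
Bit 1: prefix='0' (no match yet)
Bit 2: prefix='01' -> emit 'f', reset
Bit 3: prefix='0' (no match yet)
Bit 4: prefix='01' -> emit 'f', reset
Bit 5: prefix='1' -> emit 'n', reset
Bit 6: prefix='0' (no match yet)
Bit 7: prefix='00' -> emit 'h', reset
Bit 8: prefix='1' -> emit 'n', reset
Bit 9: prefix='0' (no match yet)
Bit 10: prefix='00' -> emit 'h', reset
Bit 11: prefix='0' (no match yet)
Bit 12: prefix='00' -> emit 'h', reset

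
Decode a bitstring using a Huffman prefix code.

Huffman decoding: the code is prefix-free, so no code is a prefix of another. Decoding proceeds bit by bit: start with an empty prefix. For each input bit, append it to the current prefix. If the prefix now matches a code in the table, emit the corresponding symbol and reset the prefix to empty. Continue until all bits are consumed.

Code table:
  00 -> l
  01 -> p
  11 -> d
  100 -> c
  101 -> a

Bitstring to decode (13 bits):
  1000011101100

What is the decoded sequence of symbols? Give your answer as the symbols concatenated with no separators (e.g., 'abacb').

Bit 0: prefix='1' (no match yet)
Bit 1: prefix='10' (no match yet)
Bit 2: prefix='100' -> emit 'c', reset
Bit 3: prefix='0' (no match yet)
Bit 4: prefix='00' -> emit 'l', reset
Bit 5: prefix='1' (no match yet)
Bit 6: prefix='11' -> emit 'd', reset
Bit 7: prefix='1' (no match yet)
Bit 8: prefix='10' (no match yet)
Bit 9: prefix='101' -> emit 'a', reset
Bit 10: prefix='1' (no match yet)
Bit 11: prefix='10' (no match yet)
Bit 12: prefix='100' -> emit 'c', reset

Answer: cldac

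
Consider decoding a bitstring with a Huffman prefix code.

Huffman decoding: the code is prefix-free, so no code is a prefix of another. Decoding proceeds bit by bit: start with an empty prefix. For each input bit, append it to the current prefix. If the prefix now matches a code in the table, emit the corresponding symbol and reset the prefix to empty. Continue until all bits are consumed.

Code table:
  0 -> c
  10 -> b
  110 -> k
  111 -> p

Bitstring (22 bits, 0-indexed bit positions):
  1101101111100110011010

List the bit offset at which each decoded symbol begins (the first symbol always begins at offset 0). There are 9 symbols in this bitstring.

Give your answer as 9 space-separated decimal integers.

Bit 0: prefix='1' (no match yet)
Bit 1: prefix='11' (no match yet)
Bit 2: prefix='110' -> emit 'k', reset
Bit 3: prefix='1' (no match yet)
Bit 4: prefix='11' (no match yet)
Bit 5: prefix='110' -> emit 'k', reset
Bit 6: prefix='1' (no match yet)
Bit 7: prefix='11' (no match yet)
Bit 8: prefix='111' -> emit 'p', reset
Bit 9: prefix='1' (no match yet)
Bit 10: prefix='11' (no match yet)
Bit 11: prefix='110' -> emit 'k', reset
Bit 12: prefix='0' -> emit 'c', reset
Bit 13: prefix='1' (no match yet)
Bit 14: prefix='11' (no match yet)
Bit 15: prefix='110' -> emit 'k', reset
Bit 16: prefix='0' -> emit 'c', reset
Bit 17: prefix='1' (no match yet)
Bit 18: prefix='11' (no match yet)
Bit 19: prefix='110' -> emit 'k', reset
Bit 20: prefix='1' (no match yet)
Bit 21: prefix='10' -> emit 'b', reset

Answer: 0 3 6 9 12 13 16 17 20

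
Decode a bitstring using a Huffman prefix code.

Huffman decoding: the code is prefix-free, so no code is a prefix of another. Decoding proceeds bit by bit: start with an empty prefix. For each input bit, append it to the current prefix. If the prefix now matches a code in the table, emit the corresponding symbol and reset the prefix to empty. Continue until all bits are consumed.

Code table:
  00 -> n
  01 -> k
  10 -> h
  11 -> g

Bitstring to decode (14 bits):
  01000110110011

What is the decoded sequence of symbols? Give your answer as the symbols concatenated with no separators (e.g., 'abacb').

Bit 0: prefix='0' (no match yet)
Bit 1: prefix='01' -> emit 'k', reset
Bit 2: prefix='0' (no match yet)
Bit 3: prefix='00' -> emit 'n', reset
Bit 4: prefix='0' (no match yet)
Bit 5: prefix='01' -> emit 'k', reset
Bit 6: prefix='1' (no match yet)
Bit 7: prefix='10' -> emit 'h', reset
Bit 8: prefix='1' (no match yet)
Bit 9: prefix='11' -> emit 'g', reset
Bit 10: prefix='0' (no match yet)
Bit 11: prefix='00' -> emit 'n', reset
Bit 12: prefix='1' (no match yet)
Bit 13: prefix='11' -> emit 'g', reset

Answer: knkhgng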